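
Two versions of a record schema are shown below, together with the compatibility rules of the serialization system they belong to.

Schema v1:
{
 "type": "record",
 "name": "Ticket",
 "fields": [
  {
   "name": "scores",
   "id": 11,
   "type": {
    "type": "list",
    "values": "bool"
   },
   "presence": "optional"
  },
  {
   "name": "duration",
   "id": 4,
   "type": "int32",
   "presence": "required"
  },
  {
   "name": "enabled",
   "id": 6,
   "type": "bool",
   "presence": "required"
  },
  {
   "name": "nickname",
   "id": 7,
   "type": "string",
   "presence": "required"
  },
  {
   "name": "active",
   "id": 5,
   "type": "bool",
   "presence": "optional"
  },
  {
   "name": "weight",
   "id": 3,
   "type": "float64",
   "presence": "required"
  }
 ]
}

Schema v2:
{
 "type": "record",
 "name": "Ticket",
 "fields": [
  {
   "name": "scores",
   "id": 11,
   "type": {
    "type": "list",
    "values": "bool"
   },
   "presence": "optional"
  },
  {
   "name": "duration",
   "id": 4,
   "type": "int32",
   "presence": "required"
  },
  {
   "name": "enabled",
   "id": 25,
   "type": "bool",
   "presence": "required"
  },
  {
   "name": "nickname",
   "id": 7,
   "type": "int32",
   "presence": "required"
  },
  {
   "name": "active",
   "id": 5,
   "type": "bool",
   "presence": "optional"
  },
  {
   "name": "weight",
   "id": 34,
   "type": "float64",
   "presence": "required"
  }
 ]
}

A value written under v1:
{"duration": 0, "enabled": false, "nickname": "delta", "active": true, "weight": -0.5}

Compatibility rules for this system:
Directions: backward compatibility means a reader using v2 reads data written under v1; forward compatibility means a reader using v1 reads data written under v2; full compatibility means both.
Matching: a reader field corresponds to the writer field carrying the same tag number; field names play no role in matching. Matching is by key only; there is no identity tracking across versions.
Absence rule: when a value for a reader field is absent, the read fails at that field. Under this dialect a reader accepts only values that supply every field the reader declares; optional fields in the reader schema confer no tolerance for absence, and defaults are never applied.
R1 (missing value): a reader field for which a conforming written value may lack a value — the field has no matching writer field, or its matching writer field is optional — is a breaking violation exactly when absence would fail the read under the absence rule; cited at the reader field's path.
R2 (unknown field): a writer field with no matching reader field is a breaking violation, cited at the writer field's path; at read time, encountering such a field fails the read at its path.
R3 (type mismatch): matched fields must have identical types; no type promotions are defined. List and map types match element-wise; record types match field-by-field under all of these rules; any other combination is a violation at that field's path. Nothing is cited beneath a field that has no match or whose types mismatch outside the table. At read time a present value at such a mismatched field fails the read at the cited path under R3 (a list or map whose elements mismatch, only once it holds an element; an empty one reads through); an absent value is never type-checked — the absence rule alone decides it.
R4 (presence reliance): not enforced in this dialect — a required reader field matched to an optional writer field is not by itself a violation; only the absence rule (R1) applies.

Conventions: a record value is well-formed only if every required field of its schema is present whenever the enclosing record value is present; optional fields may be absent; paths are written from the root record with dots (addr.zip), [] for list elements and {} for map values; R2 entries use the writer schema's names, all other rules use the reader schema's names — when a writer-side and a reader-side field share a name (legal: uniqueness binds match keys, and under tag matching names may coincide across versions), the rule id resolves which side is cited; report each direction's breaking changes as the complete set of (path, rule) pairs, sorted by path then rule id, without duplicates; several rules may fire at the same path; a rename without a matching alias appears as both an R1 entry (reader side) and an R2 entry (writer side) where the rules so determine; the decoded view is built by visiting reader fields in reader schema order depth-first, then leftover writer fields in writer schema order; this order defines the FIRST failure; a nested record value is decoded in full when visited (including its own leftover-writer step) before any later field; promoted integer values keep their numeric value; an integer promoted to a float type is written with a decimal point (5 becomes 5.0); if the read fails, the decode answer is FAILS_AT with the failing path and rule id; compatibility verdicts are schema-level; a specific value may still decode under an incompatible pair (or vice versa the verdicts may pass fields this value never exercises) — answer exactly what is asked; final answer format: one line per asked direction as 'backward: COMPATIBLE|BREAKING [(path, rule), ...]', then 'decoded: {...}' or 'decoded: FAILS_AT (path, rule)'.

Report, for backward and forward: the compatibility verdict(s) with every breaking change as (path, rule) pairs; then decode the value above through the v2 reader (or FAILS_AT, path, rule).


arrows below run writer -> reader for Ticket
backward analysis of Ticket with v2 as reader and v1 as writer:
  writer optional, list<bool> -> list<bool>: reader scores maps from writer scores
  writer required, int32 -> int32: reader duration maps from writer duration
  enabled: no writer-side match
  writer required, string -> int32: reader nickname maps from writer nickname
  writer optional, bool -> bool: reader active maps from writer active
  weight: no writer-side match
  writer field enabled has no reader counterpart
  writer field weight has no reader counterpart
  breaking: (active, R1)
  breaking: (enabled, R1)
  breaking: (enabled, R2)
  breaking: (nickname, R3)
  breaking: (scores, R1)
  breaking: (weight, R1)
  breaking: (weight, R2)
  backward on Ticket therefore BREAKING (7)
forward analysis of Ticket with v1 as reader and v2 as writer:
  writer optional, list<bool> -> list<bool>: reader scores maps from writer scores
  writer required, int32 -> int32: reader duration maps from writer duration
  enabled: no writer-side match
  writer required, int32 -> string: reader nickname maps from writer nickname
  writer optional, bool -> bool: reader active maps from writer active
  weight: no writer-side match
  writer field enabled has no reader counterpart
  writer field weight has no reader counterpart
  breaking: (active, R1)
  breaking: (enabled, R1)
  breaking: (enabled, R2)
  breaking: (nickname, R3)
  breaking: (scores, R1)
  breaking: (weight, R1)
  breaking: (weight, R2)
  forward on Ticket therefore BREAKING (7)
decode (reader v2):
  read fails at scores under R1 (no fill)
  => FAILS_AT (scores, R1)

backward: BREAKING [(active, R1), (enabled, R1), (enabled, R2), (nickname, R3), (scores, R1), (weight, R1), (weight, R2)]; forward: BREAKING [(active, R1), (enabled, R1), (enabled, R2), (nickname, R3), (scores, R1), (weight, R1), (weight, R2)]; decoded: FAILS_AT (scores, R1)


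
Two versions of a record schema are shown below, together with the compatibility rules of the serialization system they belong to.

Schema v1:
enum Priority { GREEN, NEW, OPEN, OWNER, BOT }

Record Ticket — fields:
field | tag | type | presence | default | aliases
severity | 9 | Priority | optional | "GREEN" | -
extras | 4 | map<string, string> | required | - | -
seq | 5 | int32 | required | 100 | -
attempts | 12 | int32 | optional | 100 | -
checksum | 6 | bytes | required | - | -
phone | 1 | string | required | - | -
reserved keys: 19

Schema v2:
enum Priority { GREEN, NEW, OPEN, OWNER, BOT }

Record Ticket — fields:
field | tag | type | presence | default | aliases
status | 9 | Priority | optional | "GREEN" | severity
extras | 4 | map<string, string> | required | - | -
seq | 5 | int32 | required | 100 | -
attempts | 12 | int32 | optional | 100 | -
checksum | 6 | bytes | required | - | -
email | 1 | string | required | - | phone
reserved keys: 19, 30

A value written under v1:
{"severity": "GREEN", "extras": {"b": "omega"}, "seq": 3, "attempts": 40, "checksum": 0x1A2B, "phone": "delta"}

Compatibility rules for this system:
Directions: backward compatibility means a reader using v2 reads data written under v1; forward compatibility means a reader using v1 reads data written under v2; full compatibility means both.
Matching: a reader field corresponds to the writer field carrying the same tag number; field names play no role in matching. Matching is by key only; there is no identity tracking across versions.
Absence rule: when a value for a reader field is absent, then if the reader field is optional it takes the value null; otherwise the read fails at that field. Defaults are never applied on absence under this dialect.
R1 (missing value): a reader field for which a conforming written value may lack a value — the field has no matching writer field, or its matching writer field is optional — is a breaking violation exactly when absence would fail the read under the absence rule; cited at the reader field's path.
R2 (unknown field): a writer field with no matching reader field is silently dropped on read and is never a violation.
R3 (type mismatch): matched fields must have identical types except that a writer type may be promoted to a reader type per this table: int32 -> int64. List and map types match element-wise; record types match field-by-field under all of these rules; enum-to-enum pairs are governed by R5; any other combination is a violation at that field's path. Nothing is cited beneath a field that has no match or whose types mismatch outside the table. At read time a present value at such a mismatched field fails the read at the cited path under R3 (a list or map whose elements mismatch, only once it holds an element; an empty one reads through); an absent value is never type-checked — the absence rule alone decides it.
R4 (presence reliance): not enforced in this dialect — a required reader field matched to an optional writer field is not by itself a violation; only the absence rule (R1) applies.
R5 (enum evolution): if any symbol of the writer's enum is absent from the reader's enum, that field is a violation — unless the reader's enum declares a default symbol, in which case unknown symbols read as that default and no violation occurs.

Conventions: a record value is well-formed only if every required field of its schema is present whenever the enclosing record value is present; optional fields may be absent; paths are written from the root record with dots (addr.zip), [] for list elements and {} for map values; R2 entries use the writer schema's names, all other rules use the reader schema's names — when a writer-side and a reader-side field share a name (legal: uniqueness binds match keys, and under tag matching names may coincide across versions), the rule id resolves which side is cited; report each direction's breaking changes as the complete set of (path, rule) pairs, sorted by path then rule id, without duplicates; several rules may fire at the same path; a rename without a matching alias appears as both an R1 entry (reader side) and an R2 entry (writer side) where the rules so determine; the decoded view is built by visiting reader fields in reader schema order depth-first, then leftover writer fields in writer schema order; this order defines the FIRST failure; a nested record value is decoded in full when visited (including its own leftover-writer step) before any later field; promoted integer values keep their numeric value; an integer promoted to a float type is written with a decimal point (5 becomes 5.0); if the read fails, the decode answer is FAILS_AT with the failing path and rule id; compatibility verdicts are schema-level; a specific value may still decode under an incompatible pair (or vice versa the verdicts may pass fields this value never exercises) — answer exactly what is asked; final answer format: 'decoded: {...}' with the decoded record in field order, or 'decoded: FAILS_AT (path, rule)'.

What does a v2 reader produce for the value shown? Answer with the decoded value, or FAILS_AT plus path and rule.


decoded: {"status": "GREEN", "extras": {"b": "omega"}, "seq": 3, "attempts": 40, "checksum": 0x1A2B, "email": "delta"}

arrows below run writer -> reader for Ticket
decoding the Ticket value with the v2 reader:
  status := "GREEN" (from writer severity)
  extras := {"b": "omega"}
  seq := 3
  attempts := 40
  checksum := 0x1A2B
  email := "delta" (from writer phone)
  => decoded: {"status": "GREEN", "extras": {"b": "omega"}, "seq": 3, "attempts": 40, "checksum": 0x1A2B, "email": "delta"}


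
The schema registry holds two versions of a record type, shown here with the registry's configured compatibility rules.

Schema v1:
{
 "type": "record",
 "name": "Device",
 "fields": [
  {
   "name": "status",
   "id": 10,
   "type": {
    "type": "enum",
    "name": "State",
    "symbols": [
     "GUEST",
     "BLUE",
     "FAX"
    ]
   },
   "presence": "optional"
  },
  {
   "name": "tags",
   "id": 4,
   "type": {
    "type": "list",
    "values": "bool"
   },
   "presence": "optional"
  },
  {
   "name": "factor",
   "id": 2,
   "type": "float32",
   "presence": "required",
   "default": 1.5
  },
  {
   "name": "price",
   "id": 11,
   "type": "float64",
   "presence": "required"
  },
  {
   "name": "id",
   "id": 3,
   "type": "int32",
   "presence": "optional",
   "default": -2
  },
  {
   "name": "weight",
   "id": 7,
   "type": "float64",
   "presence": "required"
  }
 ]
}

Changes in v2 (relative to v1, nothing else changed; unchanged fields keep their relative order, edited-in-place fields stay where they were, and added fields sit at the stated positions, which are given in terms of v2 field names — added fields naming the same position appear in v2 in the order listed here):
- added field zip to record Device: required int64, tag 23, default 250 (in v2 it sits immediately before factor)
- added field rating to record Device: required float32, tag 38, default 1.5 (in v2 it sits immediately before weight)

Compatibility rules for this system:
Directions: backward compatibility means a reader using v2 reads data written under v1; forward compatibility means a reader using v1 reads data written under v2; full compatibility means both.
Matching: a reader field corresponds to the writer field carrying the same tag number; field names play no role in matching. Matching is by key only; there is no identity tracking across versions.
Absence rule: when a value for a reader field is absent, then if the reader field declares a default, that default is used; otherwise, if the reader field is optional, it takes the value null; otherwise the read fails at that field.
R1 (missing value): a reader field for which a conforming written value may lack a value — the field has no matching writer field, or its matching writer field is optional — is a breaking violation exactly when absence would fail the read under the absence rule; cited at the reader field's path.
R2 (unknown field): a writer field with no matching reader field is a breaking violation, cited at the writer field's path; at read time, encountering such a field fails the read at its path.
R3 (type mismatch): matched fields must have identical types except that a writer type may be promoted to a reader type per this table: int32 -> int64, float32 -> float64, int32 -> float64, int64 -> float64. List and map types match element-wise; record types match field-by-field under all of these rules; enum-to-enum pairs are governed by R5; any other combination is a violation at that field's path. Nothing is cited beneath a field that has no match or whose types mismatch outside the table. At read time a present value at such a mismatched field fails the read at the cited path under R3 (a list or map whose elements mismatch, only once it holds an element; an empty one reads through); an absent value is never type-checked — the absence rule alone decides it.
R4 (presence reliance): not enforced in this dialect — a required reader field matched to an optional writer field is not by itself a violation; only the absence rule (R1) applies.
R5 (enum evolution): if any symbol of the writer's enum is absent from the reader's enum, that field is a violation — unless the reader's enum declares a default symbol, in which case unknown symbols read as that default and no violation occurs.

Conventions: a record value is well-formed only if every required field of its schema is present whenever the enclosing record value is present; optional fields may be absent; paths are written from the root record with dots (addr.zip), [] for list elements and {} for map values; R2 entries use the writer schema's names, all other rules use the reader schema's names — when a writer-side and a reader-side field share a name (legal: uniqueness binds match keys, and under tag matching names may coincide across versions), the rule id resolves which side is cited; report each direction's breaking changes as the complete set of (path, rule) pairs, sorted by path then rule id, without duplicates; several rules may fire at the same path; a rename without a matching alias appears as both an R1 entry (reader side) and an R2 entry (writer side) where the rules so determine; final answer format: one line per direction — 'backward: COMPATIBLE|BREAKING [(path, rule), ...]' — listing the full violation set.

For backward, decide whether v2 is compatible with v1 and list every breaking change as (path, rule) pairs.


backward: COMPATIBLE []

each type pair in Device: writer, then reader
backward pass over Device, reader schema v2, writer schema v1:
  status: paired with writer status (State -> State; writer optional)
  tags: paired with writer tags (list<bool> -> list<bool>; writer optional)
  zip: no writer-side match
  factor: paired with writer factor (float32 -> float32; writer required)
  price: paired with writer price (float64 -> float64; writer required)
  id: paired with writer id (int32 -> int32; writer optional)
  rating: no writer-side match
  weight: paired with writer weight (float64 -> float64; writer required)
  => no violations; backward on Device: COMPATIBLE
checking off the Device differences that do not matter here:
  added field rating to record Device: required float32, tag 38, default 1.5 (in v2 it sits immediately before weight) -> fires only in the forward direction of Device, which is not asked here
  added field zip to record Device: required int64, tag 23, default 250 (in v2 it sits immediately before factor) -> fires only in the forward direction of Device, which is not asked here


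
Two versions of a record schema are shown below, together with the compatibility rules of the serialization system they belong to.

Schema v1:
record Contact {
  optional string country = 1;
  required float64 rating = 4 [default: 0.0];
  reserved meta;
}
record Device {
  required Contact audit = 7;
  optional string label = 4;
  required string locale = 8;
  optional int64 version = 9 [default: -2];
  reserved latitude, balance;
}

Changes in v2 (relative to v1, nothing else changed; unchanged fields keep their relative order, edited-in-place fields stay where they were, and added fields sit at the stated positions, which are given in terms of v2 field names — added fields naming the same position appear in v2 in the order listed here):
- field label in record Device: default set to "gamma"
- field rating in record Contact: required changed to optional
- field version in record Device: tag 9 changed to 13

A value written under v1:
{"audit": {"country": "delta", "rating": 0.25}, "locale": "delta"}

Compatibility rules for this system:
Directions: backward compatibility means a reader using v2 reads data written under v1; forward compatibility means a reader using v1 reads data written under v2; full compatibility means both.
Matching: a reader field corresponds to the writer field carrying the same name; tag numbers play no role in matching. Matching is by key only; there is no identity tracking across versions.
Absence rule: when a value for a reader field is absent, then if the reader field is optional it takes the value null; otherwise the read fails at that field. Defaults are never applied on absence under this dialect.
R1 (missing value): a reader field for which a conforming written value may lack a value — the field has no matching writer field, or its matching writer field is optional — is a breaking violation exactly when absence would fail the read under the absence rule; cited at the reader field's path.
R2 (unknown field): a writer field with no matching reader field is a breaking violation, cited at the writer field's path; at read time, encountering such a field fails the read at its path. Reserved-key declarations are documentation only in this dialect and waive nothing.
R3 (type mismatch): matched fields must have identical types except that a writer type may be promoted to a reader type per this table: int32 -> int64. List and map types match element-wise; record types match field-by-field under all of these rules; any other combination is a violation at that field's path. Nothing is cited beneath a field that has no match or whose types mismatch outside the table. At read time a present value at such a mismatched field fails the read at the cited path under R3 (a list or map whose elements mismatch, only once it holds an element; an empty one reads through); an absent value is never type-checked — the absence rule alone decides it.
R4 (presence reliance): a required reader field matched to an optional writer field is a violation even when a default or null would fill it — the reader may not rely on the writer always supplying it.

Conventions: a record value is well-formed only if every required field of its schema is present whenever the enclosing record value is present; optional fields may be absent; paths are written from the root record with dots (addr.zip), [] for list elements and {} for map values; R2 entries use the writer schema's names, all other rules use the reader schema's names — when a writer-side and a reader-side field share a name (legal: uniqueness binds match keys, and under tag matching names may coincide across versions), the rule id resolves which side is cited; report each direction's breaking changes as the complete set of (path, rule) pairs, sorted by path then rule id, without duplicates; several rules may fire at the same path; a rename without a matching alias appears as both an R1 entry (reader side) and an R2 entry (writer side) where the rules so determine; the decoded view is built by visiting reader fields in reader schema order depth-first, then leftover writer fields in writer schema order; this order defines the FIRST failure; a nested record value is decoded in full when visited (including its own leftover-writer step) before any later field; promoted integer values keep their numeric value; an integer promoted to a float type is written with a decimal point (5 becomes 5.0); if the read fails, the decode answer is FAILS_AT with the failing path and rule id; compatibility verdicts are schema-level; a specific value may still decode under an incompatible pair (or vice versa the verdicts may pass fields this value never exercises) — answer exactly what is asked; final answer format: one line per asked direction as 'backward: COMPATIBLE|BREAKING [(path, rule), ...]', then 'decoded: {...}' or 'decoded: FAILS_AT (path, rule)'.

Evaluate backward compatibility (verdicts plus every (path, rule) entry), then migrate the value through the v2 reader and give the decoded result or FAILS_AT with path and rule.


backward: COMPATIBLE []; decoded: {"audit": {"country": "delta", "rating": 0.25}, "label": null, "locale": "delta", "version": null}

the writer's type comes first in each Device pair
checking backward for Device: reader v2 against writer v1:
  audit: Contact -> Contact, writer required; from audit
  label: string -> string, writer optional; from label
  locale: string -> string, writer required; from locale
  version: int64 -> int64, writer optional; from version
  audit.country: string -> string, writer optional; from audit.country
  audit.rating: float64 -> float64, writer required; from audit.rating
  => backward verdict for Device: COMPATIBLE, no violations
decode walk for Device under reader schema v2:
  audit.country := "delta"
  audit.rating := 0.25
  label := null (not supplied -> null)
  locale := "delta"
  version := null (not supplied -> null)
  => decoded: {"audit": {"country": "delta", "rating": 0.25}, "label": null, "locale": "delta", "version": null}
the rest of the Device diff is inert for this question:
  field label in record Device: default set to "gamma" -> fires no rule on Device, leaving the asked answer as it is
  field rating in record Contact: required changed to optional -> its effect on Device is confined to the forward direction, not asked
  field version in record Device: tag 9 changed to 13 -> fires no rule on Device, leaving the asked answer as it is


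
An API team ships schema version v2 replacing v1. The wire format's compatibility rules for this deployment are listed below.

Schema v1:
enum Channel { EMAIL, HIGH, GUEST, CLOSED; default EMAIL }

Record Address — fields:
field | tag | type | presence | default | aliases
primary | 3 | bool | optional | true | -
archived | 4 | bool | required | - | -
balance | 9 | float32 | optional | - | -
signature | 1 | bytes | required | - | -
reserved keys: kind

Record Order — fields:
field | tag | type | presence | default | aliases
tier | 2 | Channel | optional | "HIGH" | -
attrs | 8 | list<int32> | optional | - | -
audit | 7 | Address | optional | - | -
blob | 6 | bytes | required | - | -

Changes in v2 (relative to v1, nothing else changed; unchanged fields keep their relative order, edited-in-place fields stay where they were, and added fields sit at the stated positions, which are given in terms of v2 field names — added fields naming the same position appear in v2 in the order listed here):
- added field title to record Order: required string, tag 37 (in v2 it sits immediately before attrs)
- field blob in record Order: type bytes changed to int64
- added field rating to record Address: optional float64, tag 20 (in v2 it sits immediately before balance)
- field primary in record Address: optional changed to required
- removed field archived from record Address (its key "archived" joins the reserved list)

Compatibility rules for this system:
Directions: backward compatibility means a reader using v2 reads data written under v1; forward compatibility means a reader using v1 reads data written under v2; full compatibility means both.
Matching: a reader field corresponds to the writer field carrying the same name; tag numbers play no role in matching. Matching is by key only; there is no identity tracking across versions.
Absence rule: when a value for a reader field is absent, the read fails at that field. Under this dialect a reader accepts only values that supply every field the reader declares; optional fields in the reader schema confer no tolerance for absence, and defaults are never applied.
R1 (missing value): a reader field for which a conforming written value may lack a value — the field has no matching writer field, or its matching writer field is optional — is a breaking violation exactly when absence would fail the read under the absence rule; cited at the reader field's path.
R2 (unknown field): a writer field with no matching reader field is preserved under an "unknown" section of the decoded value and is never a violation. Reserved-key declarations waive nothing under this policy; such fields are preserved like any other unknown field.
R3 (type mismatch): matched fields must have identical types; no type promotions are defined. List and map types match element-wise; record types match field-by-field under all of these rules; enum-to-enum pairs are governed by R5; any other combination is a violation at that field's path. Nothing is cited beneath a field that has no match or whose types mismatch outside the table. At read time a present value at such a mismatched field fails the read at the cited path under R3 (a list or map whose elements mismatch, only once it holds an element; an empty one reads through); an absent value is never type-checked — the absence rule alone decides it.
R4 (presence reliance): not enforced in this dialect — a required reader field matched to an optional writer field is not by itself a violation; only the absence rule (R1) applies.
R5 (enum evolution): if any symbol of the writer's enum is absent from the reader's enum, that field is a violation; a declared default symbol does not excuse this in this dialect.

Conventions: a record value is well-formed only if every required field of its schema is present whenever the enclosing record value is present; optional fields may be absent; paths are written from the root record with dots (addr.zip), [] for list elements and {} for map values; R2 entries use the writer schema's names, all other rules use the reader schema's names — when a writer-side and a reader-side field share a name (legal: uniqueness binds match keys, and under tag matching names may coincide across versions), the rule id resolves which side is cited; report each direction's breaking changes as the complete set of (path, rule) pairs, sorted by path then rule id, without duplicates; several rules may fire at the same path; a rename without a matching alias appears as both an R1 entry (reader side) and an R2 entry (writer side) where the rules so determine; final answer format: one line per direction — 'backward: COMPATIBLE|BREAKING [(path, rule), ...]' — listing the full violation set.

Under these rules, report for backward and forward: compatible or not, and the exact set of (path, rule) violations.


backward: BREAKING [(attrs, R1), (audit, R1), (audit.balance, R1), (audit.primary, R1), (audit.rating, R1), (blob, R3), (tier, R1), (title, R1)]; forward: BREAKING [(attrs, R1), (audit, R1), (audit.archived, R1), (audit.balance, R1), (blob, R3), (tier, R1)]

each type pair in Order: writer, then reader
backward for Order (reader v2, writer v1):
  Channel -> Channel, writer optional: tier aligns to tier
  title: no writer-side match
  list<int32> -> list<int32>, writer optional: attrs aligns to attrs
  Address -> Address, writer optional: audit aligns to audit
  bytes -> int64, writer required: blob aligns to blob
  bool -> bool, writer optional: audit.primary aligns to audit.primary
  audit.rating: no writer-side match
  float32 -> float32, writer optional: audit.balance aligns to audit.balance
  bytes -> bytes, writer required: audit.signature aligns to audit.signature
  leftover writer field: audit.archived
  breaking: (attrs, R1)
  breaking: (audit, R1)
  breaking: (audit.balance, R1)
  breaking: (audit.primary, R1)
  breaking: (audit.rating, R1)
  breaking: (blob, R3)
  breaking: (tier, R1)
  breaking: (title, R1)
  => backward: BREAKING (8)
forward for Order (reader v1, writer v2):
  Channel -> Channel, writer optional: tier aligns to tier
  list<int32> -> list<int32>, writer optional: attrs aligns to attrs
  Address -> Address, writer optional: audit aligns to audit
  int64 -> bytes, writer required: blob aligns to blob
  leftover writer field: title
  bool -> bool, writer required: audit.primary aligns to audit.primary
  audit.archived: no writer-side match
  float32 -> float32, writer optional: audit.balance aligns to audit.balance
  bytes -> bytes, writer required: audit.signature aligns to audit.signature
  leftover writer field: audit.rating
  breaking: (attrs, R1)
  breaking: (audit, R1)
  breaking: (audit.archived, R1)
  breaking: (audit.balance, R1)
  breaking: (blob, R3)
  breaking: (tier, R1)
  => forward: BREAKING (6)


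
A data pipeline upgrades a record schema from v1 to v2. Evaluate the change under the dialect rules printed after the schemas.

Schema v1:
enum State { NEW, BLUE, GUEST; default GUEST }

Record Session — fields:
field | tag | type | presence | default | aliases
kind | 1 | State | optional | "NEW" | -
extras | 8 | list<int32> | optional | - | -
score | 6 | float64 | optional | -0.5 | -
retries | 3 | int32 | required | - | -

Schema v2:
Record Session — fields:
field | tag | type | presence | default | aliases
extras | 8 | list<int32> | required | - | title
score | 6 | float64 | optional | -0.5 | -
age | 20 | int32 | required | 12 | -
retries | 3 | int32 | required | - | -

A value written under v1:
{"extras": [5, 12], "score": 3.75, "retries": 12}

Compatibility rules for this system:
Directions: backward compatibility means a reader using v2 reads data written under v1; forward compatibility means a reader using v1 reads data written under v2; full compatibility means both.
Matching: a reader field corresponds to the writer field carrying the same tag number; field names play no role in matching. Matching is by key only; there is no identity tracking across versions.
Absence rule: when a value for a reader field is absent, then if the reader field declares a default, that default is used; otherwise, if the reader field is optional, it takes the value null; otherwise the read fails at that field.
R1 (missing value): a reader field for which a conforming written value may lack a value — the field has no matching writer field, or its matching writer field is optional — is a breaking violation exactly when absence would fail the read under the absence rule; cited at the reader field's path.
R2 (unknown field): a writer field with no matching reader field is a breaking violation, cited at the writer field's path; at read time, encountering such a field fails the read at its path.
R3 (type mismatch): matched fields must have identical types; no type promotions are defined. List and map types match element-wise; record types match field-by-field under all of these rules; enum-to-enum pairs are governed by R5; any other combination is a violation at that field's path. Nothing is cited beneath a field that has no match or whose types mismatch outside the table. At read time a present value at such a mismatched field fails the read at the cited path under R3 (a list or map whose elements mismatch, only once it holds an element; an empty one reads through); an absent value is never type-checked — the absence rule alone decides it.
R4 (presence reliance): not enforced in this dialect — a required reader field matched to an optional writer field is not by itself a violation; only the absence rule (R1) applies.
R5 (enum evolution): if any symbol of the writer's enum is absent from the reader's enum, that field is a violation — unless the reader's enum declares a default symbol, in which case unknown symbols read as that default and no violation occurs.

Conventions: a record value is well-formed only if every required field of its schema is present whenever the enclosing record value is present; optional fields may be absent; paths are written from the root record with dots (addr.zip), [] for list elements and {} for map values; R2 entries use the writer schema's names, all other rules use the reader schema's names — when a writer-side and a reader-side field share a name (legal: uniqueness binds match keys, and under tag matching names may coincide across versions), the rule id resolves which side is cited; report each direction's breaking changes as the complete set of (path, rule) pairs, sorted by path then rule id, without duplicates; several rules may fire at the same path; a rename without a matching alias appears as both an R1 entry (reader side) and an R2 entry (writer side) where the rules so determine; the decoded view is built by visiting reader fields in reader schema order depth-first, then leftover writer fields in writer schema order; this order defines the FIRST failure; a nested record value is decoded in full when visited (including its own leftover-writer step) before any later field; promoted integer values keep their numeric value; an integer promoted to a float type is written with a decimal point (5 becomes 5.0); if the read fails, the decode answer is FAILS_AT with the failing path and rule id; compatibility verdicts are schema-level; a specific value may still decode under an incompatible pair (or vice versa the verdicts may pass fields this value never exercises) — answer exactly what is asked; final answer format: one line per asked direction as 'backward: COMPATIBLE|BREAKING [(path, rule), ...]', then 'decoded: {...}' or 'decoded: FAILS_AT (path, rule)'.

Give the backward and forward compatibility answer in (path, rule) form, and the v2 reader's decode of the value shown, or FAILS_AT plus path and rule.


backward: BREAKING [(extras, R1), (kind, R2)]; forward: BREAKING [(age, R2)]; decoded: {"extras": [5, 12], "score": 3.75, "age": 12, "retries": 12}

each type pair in Session: writer, then reader
backward on Session — v2 reading data written by v1:
  extras: paired with writer extras (list<int32> -> list<int32>; writer optional)
  score: paired with writer score (float64 -> float64; writer optional)
  age: no writer match
  retries: paired with writer retries (int32 -> int32; writer required)
  writer kind: unknown to reader
  breaking: (extras, R1)
  breaking: (kind, R2)
  => 2 violation(s): backward is BREAKING for Session
forward on Session — v1 reading data written by v2:
  kind: no writer match
  extras: paired with writer extras (list<int32> -> list<int32>; writer required)
  score: paired with writer score (float64 -> float64; writer optional)
  retries: paired with writer retries (int32 -> int32; writer required)
  writer age: unknown to reader
  breaking: (age, R2)
  => 1 violation(s): forward is BREAKING for Session
decode walk for Session under reader schema v2:
  extras := [5, 12]
  score := 3.75
  age := 12 (missing; default applied)
  retries := 12
  => decoded: {"extras": [5, 12], "score": 3.75, "age": 12, "retries": 12}


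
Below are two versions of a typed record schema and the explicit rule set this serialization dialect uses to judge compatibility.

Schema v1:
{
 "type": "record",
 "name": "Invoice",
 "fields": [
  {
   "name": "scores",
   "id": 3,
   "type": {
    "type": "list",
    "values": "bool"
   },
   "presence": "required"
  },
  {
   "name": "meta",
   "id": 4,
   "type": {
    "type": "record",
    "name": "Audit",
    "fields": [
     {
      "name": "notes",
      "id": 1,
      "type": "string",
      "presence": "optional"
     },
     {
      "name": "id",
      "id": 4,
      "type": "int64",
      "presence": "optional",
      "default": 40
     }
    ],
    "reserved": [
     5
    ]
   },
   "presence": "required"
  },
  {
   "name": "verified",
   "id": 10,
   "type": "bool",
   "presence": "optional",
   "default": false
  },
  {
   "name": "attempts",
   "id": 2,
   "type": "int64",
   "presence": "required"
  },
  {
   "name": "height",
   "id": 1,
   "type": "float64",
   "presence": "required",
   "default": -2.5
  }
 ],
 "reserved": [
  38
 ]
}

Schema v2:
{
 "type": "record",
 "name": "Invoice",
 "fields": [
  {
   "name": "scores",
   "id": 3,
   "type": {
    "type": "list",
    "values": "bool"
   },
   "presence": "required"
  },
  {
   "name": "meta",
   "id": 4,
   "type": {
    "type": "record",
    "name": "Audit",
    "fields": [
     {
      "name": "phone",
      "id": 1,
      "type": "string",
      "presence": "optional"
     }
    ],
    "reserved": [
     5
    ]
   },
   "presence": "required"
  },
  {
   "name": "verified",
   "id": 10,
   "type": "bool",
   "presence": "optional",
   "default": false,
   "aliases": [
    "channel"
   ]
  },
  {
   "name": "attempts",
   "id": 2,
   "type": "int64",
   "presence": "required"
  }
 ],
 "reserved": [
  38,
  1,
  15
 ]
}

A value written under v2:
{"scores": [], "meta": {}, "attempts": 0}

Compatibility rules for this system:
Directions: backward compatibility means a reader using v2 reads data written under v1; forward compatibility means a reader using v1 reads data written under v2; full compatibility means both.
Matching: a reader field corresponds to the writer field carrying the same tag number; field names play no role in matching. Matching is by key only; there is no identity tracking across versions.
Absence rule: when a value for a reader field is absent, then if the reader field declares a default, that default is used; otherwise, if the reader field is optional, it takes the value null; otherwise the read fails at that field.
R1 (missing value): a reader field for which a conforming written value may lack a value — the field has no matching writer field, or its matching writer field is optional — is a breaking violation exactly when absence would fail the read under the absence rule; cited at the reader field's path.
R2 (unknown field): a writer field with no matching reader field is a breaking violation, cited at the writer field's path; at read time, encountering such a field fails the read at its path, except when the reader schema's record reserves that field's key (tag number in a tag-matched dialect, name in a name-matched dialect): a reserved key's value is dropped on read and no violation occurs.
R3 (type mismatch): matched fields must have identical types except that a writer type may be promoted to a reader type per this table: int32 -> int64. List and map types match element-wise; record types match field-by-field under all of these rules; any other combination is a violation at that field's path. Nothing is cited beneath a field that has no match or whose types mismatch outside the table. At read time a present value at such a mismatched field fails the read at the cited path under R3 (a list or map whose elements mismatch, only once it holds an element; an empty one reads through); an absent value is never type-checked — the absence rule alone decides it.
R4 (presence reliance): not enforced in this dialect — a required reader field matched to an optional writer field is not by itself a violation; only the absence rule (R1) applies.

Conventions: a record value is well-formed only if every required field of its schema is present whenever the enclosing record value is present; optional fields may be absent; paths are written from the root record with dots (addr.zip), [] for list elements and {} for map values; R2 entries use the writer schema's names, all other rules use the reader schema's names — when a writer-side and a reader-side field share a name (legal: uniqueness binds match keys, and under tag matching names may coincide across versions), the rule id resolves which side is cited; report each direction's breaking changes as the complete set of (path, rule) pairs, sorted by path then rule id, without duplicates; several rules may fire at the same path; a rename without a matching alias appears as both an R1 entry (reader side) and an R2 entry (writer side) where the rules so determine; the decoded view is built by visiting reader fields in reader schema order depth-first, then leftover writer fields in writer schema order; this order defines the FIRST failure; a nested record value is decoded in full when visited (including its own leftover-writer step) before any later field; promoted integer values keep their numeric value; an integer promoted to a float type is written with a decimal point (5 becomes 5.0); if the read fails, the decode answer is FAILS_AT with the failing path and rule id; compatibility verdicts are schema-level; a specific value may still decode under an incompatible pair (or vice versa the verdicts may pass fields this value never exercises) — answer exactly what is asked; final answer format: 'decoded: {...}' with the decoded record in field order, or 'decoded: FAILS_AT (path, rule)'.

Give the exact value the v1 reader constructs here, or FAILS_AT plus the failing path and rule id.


decoded: {"scores": [], "meta": {"notes": null, "id": 40}, "verified": false, "attempts": 0, "height": -2.5}

in Invoice below, arrows point writer -> reader
migrating the Invoice value to v1:
  scores := []
  meta.notes := null (missing; optional => null)
  meta.id := 40 (missing; default applied)
  verified := false (missing; default applied)
  attempts := 0
  height := -2.5 (missing; default applied)
  => decoded: {"scores": [], "meta": {"notes": null, "id": 40}, "verified": false, "attempts": 0, "height": -2.5}
ruling out the remaining Invoice differences:
  removed field id from record Audit -> shifts the Invoice verdicts, not this decode
  removed field height from record Invoice (its key 1 joins the reserved list) -> fires no rule on Invoice under this dialect and leaves the result unchanged
  renamed field notes to phone in record Audit -> fires no rule on Invoice under this dialect and leaves the result unchanged
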